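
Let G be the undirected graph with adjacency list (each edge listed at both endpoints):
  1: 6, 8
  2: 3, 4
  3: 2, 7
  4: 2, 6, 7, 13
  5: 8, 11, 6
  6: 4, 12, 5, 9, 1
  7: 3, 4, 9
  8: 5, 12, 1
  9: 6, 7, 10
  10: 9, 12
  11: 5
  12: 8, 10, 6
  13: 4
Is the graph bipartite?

A valid 2-coloring puts {2, 6, 7, 8, 10, 11, 13} on one side and {1, 3, 4, 5, 9, 12} on the other; every edge crosses between the two sides.

Yes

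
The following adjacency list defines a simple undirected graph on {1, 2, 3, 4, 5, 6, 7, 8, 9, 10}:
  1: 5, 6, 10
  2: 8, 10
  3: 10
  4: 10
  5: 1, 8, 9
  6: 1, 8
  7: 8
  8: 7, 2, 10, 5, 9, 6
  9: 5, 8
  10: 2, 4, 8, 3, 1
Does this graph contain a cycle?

Yes

|V| = 10, |E| = 13, number of components = 1.
Since 13 > 10 - 1, a cycle must exist; for instance 1-10-8-9-5-1.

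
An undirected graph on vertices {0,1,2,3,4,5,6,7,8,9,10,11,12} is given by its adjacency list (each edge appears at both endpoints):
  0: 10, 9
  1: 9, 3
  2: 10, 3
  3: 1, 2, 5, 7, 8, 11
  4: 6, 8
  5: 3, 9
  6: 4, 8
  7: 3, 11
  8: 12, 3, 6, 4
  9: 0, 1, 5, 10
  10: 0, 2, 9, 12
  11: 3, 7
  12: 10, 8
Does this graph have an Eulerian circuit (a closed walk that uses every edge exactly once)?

Degrees: 0:2, 1:2, 2:2, 3:6, 4:2, 5:2, 6:2, 7:2, 8:4, 9:4, 10:4, 11:2, 12:2
Every vertex has even degree and the edges form a single connected piece, so an Eulerian circuit exists.

Yes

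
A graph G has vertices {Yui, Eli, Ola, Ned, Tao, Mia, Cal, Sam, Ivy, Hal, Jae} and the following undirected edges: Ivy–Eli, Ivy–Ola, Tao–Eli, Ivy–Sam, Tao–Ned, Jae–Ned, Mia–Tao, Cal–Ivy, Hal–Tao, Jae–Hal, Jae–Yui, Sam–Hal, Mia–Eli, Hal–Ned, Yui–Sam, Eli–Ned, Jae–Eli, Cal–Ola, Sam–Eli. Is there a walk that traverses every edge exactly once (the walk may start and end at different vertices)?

Degrees: Yui:2, Eli:6, Ola:2, Ned:4, Tao:4, Mia:2, Cal:2, Sam:4, Ivy:4, Hal:4, Jae:4
Odd-degree vertices: none (0 total).
With 0 odd-degree vertices and all edges in one connected piece, an Eulerian trail exists.

Yes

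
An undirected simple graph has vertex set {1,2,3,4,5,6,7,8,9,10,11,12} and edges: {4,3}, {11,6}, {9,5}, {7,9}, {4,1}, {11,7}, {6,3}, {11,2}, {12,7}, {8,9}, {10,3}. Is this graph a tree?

Yes

|V| = 12, |E| = 11.
Connected and |E| = |V| - 1, which characterizes a tree.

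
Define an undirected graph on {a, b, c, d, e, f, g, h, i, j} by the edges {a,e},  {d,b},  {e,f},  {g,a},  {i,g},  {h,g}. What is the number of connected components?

Component: {c}
Component: {j}
Component: {b, d}
Component: {a, e, f, g, h, i}

4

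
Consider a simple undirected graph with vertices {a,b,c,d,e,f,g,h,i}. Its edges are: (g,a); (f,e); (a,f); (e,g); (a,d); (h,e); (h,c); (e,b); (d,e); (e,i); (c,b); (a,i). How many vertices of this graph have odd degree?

Degrees: a:4, b:2, c:2, d:2, e:6, f:2, g:2, h:2, i:2
Odd-degree vertices: none.

0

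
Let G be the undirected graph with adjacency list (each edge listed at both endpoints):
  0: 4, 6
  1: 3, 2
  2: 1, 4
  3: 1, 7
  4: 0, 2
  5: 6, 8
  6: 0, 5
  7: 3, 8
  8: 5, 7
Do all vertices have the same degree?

Yes

Degrees: 0:2, 1:2, 2:2, 3:2, 4:2, 5:2, 6:2, 7:2, 8:2
Every vertex has degree 2, so the graph is 2-regular.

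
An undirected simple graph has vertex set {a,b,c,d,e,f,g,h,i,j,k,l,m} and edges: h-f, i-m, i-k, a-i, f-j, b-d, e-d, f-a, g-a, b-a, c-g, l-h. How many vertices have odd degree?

Degrees: a:4, b:2, c:1, d:2, e:1, f:3, g:2, h:2, i:3, j:1, k:1, l:1, m:1
Odd-degree vertices: c, e, f, i, j, k, l, m.

8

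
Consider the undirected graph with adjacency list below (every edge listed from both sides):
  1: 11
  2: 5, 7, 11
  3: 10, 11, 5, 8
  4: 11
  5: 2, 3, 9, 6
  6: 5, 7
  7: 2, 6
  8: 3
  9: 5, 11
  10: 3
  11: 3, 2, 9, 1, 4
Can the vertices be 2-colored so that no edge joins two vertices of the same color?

Yes

Partition the vertices as {5, 7, 8, 10, 11} vs {1, 2, 3, 4, 6, 9}. Each listed edge has one endpoint in each part, so the graph is bipartite.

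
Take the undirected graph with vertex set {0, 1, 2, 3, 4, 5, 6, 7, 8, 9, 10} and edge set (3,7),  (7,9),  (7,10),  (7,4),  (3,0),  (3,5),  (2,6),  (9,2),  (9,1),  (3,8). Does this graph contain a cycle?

|V| = 11, |E| = 10, number of components = 1.
Since 10 = 11 - 1, the graph is a forest and contains no cycle.

No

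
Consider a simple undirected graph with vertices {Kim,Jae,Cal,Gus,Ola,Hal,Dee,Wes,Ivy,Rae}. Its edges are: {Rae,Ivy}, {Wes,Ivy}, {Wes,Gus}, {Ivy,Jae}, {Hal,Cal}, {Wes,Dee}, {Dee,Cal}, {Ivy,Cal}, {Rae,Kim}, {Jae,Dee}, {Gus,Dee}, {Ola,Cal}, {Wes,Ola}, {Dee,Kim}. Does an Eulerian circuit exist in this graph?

Degrees: Kim:2, Jae:2, Cal:4, Gus:2, Ola:2, Hal:1, Dee:5, Wes:4, Ivy:4, Rae:2
Hal, Dee have odd degree; an Eulerian circuit needs every degree to be even, so none exists.

No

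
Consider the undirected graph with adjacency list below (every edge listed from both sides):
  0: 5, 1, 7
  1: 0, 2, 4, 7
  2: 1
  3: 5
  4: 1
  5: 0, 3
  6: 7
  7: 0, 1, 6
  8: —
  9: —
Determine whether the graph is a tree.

|V| = 10, |E| = 8.
It splits into 3 components, so it cannot be a tree.

No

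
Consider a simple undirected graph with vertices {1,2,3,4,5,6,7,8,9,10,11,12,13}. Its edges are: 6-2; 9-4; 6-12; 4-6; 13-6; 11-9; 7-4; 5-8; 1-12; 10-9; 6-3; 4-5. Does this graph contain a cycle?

No

The graph has 13 vertices, 12 edges, and 1 connected component.
Since 12 = 13 - 1, the graph is a forest and contains no cycle.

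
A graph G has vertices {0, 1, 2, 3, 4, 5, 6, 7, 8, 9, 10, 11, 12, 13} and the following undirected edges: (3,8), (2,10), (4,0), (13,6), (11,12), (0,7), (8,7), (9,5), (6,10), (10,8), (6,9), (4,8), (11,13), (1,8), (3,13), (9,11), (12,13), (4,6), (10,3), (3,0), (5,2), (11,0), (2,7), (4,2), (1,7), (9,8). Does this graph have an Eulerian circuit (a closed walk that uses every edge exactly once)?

Yes

Degrees: 0:4, 1:2, 2:4, 3:4, 4:4, 5:2, 6:4, 7:4, 8:6, 9:4, 10:4, 11:4, 12:2, 13:4
Every vertex has even degree and the edges form a single connected piece, so an Eulerian circuit exists.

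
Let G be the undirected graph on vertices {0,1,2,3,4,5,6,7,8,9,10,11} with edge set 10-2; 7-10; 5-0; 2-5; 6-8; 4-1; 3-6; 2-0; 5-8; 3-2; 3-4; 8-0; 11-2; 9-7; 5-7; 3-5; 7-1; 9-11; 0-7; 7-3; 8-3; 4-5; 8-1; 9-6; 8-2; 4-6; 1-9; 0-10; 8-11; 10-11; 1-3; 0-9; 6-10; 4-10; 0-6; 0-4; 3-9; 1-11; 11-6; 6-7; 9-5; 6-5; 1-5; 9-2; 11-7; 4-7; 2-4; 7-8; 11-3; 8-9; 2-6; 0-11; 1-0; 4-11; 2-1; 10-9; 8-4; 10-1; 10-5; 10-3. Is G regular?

Yes

Degrees: 0:10, 1:10, 2:10, 3:10, 4:10, 5:10, 6:10, 7:10, 8:10, 9:10, 10:10, 11:10
All degrees equal 10; the graph is regular.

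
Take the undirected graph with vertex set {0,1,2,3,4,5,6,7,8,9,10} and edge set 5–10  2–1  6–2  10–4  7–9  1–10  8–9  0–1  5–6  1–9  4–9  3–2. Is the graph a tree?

No

|V| = 11, |E| = 12.
Connected but with 12 > 10 edges, so it has a cycle and is not a tree.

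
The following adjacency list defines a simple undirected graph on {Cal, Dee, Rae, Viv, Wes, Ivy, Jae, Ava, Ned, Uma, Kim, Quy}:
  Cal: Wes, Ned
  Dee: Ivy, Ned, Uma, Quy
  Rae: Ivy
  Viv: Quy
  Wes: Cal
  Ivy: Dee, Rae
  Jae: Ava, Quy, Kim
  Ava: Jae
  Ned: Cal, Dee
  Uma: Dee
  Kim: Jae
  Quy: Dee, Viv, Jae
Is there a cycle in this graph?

No

|V| = 12, |E| = 11, number of components = 1.
Since 11 = 12 - 1, the graph is a forest and contains no cycle.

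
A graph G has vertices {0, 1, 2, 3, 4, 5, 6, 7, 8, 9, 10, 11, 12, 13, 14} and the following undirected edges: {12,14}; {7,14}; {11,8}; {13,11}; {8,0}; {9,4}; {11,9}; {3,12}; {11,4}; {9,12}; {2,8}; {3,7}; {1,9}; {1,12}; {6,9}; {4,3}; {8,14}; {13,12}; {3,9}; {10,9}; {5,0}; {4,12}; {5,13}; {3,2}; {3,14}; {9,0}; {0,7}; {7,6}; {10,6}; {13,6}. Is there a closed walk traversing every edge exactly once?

Degrees: 0:4, 1:2, 2:2, 3:6, 4:4, 5:2, 6:4, 7:4, 8:4, 9:8, 10:2, 11:4, 12:6, 13:4, 14:4
All degrees are even and the non-isolated vertices are connected — an Eulerian circuit exists.

Yes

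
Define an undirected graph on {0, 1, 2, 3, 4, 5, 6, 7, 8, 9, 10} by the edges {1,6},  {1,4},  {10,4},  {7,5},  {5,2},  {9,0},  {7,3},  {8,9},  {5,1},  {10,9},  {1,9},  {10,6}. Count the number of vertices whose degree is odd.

Degrees: 0:1, 1:4, 2:1, 3:1, 4:2, 5:3, 6:2, 7:2, 8:1, 9:4, 10:3
Odd-degree vertices: 0, 2, 3, 5, 8, 10.

6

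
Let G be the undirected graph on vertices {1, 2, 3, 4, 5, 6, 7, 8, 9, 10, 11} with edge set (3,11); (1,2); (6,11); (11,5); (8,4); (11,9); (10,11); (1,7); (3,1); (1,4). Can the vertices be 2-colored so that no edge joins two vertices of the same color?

Color {2, 3, 4, 5, 6, 7, 9, 10} black and {1, 8, 11} white. No edge joins two same-colored vertices, so the graph is bipartite.

Yes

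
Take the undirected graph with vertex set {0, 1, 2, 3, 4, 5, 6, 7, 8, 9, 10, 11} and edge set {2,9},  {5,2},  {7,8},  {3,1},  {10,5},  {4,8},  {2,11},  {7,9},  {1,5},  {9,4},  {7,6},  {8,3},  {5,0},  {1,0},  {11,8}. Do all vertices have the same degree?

Degrees: 0:2, 1:3, 2:3, 3:2, 4:2, 5:4, 6:1, 7:3, 8:4, 9:3, 10:1, 11:2
Degrees are not all equal (e.g. deg(6)=1 but deg(5)=4); not regular.

No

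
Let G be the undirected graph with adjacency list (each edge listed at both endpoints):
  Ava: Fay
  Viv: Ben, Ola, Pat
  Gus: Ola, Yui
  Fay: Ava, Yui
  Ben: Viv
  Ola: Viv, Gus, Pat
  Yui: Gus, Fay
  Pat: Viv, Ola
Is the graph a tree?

No

|V| = 8, |E| = 8.
A tree on 8 vertices has exactly 7 edges; this graph has 8, so it contains a cycle and is not a tree.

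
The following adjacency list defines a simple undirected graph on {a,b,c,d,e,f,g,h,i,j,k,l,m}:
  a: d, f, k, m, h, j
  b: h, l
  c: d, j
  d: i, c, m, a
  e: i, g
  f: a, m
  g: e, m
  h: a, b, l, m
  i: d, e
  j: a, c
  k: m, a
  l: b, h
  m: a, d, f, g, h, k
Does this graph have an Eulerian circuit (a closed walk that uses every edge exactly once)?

Degrees: a:6, b:2, c:2, d:4, e:2, f:2, g:2, h:4, i:2, j:2, k:2, l:2, m:6
All degrees are even and the non-isolated vertices are connected — an Eulerian circuit exists.

Yes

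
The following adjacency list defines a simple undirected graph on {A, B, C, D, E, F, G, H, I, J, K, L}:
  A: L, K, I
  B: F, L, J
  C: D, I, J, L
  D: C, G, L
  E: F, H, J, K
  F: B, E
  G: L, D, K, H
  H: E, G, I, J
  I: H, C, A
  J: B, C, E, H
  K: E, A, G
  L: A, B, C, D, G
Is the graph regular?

No

Degrees: A:3, B:3, C:4, D:3, E:4, F:2, G:4, H:4, I:3, J:4, K:3, L:5
Degrees are not all equal (e.g. deg(F)=2 but deg(L)=5); not regular.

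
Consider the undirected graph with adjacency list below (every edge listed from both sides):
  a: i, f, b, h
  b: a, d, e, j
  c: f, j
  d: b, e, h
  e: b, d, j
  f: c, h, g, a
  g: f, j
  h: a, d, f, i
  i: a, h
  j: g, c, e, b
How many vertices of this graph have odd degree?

2

Degrees: a:4, b:4, c:2, d:3, e:3, f:4, g:2, h:4, i:2, j:4
Odd-degree vertices: d, e.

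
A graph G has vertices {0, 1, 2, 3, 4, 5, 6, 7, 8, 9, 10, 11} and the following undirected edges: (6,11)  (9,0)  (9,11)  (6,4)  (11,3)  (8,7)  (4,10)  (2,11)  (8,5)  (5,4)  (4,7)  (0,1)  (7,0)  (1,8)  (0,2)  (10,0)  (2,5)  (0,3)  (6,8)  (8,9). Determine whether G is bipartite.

No

2-5-4-6-11-2 is an odd cycle (length 5), and a bipartite graph can contain only even cycles.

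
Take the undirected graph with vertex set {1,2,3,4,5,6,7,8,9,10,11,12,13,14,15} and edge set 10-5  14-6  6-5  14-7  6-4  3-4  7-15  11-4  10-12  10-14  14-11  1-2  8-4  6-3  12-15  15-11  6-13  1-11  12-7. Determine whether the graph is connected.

Component: {9}
Component: {1, 2, 3, 4, 5, 6, 7, 8, 10, 11, 12, 13, 14, 15}
There are 2 separate components, so the graph is not connected.

No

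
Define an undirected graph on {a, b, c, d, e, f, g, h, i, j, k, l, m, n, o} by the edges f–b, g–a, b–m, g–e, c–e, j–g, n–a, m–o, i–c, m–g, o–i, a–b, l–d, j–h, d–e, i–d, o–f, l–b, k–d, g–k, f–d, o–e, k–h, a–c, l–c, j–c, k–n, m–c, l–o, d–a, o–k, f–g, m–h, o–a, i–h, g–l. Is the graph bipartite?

Partition the vertices as {b, c, d, g, h, n, o} vs {a, e, f, i, j, k, l, m}. Each listed edge has one endpoint in each part, so the graph is bipartite.

Yes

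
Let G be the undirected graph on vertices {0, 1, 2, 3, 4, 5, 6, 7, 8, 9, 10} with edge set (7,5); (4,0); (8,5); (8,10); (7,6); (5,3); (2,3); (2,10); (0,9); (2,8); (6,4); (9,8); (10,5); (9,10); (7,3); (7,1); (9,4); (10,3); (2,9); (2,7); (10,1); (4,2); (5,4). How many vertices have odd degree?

4

Degrees: 0:2, 1:2, 2:6, 3:4, 4:5, 5:5, 6:2, 7:5, 8:4, 9:5, 10:6
Odd-degree vertices: 4, 5, 7, 9.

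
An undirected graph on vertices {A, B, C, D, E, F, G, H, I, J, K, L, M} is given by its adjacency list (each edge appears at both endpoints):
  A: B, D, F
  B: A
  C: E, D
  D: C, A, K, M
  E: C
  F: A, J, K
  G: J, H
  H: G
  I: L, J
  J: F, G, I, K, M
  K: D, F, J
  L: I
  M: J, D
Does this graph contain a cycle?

Yes

|V| = 13, |E| = 15, number of components = 1.
Since 15 > 13 - 1, a cycle must exist; for instance J-F-K-J.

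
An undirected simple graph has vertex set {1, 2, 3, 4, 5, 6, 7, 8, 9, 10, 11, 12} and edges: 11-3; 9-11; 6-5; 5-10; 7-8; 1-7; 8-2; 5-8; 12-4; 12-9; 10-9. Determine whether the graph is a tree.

Yes

|V| = 12, |E| = 11.
It is connected with exactly 11 edges, hence acyclic — it is a tree.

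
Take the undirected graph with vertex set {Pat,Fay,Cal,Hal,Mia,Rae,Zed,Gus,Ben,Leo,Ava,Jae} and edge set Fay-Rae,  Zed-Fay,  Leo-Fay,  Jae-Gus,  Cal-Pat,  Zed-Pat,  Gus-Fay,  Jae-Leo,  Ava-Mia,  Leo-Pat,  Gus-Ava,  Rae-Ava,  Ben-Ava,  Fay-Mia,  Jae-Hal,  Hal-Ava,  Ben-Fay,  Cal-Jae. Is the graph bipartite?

Yes

Partition the vertices as {Cal, Hal, Mia, Rae, Zed, Gus, Ben, Leo} vs {Pat, Fay, Ava, Jae}. Each listed edge has one endpoint in each part, so the graph is bipartite.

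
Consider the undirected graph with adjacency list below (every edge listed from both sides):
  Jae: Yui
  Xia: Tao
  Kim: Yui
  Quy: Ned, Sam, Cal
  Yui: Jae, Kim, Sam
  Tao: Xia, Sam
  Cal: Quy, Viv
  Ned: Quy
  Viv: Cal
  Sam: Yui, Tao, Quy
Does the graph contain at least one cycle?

No

The graph has 10 vertices, 9 edges, and 1 connected component.
Since 9 = 10 - 1, the graph is a forest and contains no cycle.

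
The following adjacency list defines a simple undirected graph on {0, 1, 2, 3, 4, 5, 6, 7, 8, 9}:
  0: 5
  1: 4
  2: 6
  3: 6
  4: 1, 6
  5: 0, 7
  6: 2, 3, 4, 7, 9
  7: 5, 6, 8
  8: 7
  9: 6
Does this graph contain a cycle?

The graph has 10 vertices, 9 edges, and 1 connected component.
A forest on 10 vertices with 1 component has exactly 9 edges, which matches — so no cycle.

No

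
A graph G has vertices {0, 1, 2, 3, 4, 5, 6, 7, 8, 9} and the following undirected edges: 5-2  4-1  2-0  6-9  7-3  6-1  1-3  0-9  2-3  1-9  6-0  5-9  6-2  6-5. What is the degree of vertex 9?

Neighbors of 9: 0, 1, 5, 6.

4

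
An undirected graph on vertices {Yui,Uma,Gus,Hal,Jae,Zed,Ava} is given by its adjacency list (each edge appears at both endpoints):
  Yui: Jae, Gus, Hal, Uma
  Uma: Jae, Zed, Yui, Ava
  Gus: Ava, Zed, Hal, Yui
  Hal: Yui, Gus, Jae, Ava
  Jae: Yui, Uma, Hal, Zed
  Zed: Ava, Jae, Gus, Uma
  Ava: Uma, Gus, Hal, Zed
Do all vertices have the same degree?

Yes

Degrees: Yui:4, Uma:4, Gus:4, Hal:4, Jae:4, Zed:4, Ava:4
All degrees equal 4; the graph is regular.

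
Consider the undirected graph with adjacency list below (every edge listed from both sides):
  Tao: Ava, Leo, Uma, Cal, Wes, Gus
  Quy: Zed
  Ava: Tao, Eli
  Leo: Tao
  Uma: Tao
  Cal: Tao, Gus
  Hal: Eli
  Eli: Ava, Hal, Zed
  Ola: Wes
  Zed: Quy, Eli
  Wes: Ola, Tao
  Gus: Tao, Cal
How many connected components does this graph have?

Component: {Tao, Quy, Ava, Leo, Uma, Cal, Hal, Eli, Ola, Zed, Wes, Gus}

1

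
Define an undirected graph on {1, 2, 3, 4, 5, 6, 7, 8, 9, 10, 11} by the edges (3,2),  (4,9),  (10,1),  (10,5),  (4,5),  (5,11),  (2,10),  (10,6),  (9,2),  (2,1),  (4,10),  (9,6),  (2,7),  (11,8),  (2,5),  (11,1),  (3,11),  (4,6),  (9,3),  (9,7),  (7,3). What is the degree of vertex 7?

Neighbors of 7: 2, 3, 9.

3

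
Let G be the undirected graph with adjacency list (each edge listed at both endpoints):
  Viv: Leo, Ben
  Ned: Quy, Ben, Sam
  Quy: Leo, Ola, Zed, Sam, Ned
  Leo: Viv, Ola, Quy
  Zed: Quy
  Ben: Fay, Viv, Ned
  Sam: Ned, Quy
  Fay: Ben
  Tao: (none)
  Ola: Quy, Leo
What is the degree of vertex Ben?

3

Neighbors of Ben: Viv, Ned, Fay.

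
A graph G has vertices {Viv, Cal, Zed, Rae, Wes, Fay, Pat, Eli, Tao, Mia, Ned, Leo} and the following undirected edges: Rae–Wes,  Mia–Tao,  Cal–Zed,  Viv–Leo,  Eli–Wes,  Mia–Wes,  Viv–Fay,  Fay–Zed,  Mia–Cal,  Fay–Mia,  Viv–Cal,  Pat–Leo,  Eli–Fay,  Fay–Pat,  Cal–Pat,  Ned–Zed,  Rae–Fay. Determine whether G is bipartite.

Yes

A valid 2-coloring puts {Cal, Wes, Fay, Tao, Ned, Leo} on one side and {Viv, Zed, Rae, Pat, Eli, Mia} on the other; every edge crosses between the two sides.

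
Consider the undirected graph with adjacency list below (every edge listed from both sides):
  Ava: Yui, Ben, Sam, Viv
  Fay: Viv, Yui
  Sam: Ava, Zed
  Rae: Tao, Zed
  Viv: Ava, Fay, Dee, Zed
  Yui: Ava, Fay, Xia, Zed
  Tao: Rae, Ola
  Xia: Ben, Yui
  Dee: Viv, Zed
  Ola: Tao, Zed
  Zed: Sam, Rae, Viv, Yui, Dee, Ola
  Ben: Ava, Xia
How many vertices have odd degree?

Degrees: Ava:4, Fay:2, Sam:2, Rae:2, Viv:4, Yui:4, Tao:2, Xia:2, Dee:2, Ola:2, Zed:6, Ben:2
Odd-degree vertices: none.

0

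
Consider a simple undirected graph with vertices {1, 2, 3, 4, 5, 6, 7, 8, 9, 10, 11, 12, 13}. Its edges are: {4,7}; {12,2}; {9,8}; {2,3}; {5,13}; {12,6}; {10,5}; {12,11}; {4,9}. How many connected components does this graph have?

4

Component: {1}
Component: {5, 10, 13}
Component: {4, 7, 8, 9}
Component: {2, 3, 6, 11, 12}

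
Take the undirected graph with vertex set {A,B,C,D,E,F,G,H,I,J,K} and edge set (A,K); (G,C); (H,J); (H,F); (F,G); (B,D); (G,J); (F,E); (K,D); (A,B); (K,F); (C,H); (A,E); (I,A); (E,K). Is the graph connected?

Starting from A and exploring outward reaches every vertex (A, E, I, B, K, F, D, G, H, C, J); the graph is connected.

Yes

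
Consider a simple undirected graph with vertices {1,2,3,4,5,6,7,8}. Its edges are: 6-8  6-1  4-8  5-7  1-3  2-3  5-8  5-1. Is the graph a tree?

The graph has 8 vertices and 8 edges.
Connected but with 8 > 7 edges, so it has a cycle and is not a tree.

No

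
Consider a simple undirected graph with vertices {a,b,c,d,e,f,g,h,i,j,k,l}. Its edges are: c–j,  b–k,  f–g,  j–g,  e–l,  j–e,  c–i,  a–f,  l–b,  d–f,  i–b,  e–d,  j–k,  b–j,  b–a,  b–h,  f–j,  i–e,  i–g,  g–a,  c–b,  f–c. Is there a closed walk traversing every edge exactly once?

Degrees: a:3, b:7, c:4, d:2, e:4, f:5, g:4, h:1, i:4, j:6, k:2, l:2
a, b, f, h have odd degree; an Eulerian circuit needs every degree to be even, so none exists.

No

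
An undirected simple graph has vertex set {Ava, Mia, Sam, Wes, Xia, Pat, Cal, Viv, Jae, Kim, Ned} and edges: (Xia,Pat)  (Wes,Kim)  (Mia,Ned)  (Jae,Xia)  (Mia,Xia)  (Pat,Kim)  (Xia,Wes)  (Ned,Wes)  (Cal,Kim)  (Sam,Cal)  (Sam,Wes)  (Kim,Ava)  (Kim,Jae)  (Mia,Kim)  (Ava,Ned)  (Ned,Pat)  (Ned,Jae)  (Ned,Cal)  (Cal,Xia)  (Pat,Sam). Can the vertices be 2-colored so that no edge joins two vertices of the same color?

Yes

Partition the vertices as {Sam, Xia, Viv, Kim, Ned} vs {Ava, Mia, Wes, Pat, Cal, Jae}. Each listed edge has one endpoint in each part, so the graph is bipartite.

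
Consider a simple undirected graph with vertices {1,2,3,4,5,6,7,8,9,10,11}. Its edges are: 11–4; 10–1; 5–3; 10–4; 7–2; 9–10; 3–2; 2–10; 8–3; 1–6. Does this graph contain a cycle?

No

The graph has 11 vertices, 10 edges, and 1 connected component.
A forest on 11 vertices with 1 component has exactly 10 edges, which matches — so no cycle.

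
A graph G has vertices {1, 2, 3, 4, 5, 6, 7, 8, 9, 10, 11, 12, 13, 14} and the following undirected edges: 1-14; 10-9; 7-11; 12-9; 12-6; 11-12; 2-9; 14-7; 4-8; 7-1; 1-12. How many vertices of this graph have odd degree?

8

Degrees: 1:3, 2:1, 3:0, 4:1, 5:0, 6:1, 7:3, 8:1, 9:3, 10:1, 11:2, 12:4, 13:0, 14:2
Odd-degree vertices: 1, 2, 4, 6, 7, 8, 9, 10.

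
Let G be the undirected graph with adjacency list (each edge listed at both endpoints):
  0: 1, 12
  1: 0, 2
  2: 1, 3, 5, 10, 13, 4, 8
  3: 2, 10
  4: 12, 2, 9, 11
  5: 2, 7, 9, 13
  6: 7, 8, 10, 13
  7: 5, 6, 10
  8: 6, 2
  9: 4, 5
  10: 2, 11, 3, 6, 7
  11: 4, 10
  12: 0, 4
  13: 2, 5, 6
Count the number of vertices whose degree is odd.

4

Degrees: 0:2, 1:2, 2:7, 3:2, 4:4, 5:4, 6:4, 7:3, 8:2, 9:2, 10:5, 11:2, 12:2, 13:3
Odd-degree vertices: 2, 7, 10, 13.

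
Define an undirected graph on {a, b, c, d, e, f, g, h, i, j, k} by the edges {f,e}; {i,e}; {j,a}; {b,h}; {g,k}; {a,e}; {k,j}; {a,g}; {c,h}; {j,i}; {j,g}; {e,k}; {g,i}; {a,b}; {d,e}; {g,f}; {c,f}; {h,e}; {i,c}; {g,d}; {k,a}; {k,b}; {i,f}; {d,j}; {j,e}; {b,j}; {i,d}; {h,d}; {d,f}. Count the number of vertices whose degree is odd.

Degrees: a:5, b:4, c:3, d:6, e:7, f:5, g:6, h:4, i:6, j:7, k:5
Odd-degree vertices: a, c, e, f, j, k.

6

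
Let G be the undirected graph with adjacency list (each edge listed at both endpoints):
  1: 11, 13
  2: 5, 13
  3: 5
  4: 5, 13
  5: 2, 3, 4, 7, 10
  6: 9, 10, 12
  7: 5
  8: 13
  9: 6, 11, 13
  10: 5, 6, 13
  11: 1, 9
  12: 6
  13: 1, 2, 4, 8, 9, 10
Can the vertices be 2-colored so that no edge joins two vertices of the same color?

Yes

A valid 2-coloring puts {5, 6, 11, 13} on one side and {1, 2, 3, 4, 7, 8, 9, 10, 12} on the other; every edge crosses between the two sides.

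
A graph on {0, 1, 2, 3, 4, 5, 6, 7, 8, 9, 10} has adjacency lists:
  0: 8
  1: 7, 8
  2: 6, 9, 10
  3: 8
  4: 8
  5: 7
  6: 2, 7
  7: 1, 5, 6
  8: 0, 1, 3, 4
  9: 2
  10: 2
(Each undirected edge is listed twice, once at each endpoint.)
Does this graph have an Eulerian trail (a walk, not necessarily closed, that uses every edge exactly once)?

Degrees: 0:1, 1:2, 2:3, 3:1, 4:1, 5:1, 6:2, 7:3, 8:4, 9:1, 10:1
Odd-degree vertices: 0, 2, 3, 4, 5, 7, 9, 10 (8 total).
An Eulerian trail requires 0 or 2 odd-degree vertices; here there are 8.

No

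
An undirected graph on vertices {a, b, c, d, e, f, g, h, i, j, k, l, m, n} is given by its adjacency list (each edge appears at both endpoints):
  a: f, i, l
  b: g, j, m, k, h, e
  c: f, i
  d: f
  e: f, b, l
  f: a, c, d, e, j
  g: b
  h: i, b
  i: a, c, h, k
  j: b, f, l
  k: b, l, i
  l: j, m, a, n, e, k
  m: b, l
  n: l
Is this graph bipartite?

Yes

Color {b, f, i, l} black and {a, c, d, e, g, h, j, k, m, n} white. No edge joins two same-colored vertices, so the graph is bipartite.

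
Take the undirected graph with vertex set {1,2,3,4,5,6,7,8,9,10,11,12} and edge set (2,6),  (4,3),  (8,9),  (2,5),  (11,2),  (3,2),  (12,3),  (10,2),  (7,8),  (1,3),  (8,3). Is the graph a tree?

Yes

|V| = 12, |E| = 11.
It is connected with exactly 11 edges, hence acyclic — it is a tree.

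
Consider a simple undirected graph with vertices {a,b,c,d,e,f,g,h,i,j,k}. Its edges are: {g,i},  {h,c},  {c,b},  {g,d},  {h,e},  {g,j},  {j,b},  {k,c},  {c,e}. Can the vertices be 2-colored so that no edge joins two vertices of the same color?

No

The cycle h-e-c-h has length 3, which is odd, so the graph is not bipartite.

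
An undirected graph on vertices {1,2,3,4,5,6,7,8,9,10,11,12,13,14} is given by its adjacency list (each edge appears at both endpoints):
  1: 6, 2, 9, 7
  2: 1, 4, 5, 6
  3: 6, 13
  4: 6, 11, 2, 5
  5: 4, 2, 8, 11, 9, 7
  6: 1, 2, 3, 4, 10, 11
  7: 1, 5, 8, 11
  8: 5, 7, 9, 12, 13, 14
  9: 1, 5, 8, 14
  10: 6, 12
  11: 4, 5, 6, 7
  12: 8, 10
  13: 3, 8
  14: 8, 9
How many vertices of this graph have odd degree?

Degrees: 1:4, 2:4, 3:2, 4:4, 5:6, 6:6, 7:4, 8:6, 9:4, 10:2, 11:4, 12:2, 13:2, 14:2
Odd-degree vertices: none.

0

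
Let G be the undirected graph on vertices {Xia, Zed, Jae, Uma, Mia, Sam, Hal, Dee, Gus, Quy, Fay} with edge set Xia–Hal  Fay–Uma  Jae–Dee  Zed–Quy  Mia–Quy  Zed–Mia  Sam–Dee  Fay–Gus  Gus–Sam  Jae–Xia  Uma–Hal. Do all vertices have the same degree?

Yes

Degrees: Xia:2, Zed:2, Jae:2, Uma:2, Mia:2, Sam:2, Hal:2, Dee:2, Gus:2, Quy:2, Fay:2
Every vertex has degree 2, so the graph is 2-regular.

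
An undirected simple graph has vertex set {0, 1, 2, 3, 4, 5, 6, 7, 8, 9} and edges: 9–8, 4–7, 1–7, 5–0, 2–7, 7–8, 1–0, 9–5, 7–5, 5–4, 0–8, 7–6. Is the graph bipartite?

7-4-5-7 is an odd cycle (length 3), and a bipartite graph can contain only even cycles.

No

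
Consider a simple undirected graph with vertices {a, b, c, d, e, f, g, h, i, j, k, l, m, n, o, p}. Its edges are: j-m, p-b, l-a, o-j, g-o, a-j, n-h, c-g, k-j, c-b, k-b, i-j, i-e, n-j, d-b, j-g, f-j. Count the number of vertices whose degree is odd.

Degrees: a:2, b:4, c:2, d:1, e:1, f:1, g:3, h:1, i:2, j:8, k:2, l:1, m:1, n:2, o:2, p:1
Odd-degree vertices: d, e, f, g, h, l, m, p.

8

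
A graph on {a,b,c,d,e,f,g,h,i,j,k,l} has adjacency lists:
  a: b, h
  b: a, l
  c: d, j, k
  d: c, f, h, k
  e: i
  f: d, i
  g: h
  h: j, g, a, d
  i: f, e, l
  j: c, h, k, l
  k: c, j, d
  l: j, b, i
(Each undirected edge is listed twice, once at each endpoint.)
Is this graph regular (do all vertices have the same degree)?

No

Degrees: a:2, b:2, c:3, d:4, e:1, f:2, g:1, h:4, i:3, j:4, k:3, l:3
Degrees are not all equal (e.g. deg(e)=1 but deg(d)=4); not regular.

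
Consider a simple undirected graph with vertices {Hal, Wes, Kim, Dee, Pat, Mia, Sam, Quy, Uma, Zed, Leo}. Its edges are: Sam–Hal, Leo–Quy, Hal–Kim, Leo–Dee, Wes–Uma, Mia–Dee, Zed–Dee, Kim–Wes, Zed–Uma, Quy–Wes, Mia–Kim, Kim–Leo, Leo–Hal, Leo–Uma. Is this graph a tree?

The graph has 11 vertices and 14 edges.
It is not connected, so it is not a tree.

No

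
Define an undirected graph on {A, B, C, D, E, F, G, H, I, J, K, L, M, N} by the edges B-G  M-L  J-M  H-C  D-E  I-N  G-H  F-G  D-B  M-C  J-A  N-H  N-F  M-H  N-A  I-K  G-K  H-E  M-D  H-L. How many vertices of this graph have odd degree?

2

Degrees: A:2, B:2, C:2, D:3, E:2, F:2, G:4, H:6, I:2, J:2, K:2, L:2, M:5, N:4
Odd-degree vertices: D, M.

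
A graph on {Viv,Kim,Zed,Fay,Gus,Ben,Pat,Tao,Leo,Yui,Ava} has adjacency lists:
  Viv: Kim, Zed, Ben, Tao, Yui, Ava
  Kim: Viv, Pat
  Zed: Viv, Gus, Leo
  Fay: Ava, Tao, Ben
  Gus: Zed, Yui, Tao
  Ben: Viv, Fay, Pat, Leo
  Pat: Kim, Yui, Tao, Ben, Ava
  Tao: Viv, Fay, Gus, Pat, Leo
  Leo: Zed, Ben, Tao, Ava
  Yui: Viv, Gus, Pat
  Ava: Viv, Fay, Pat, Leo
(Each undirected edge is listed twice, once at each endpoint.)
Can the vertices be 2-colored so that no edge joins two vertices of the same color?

Yes

Partition the vertices as {Kim, Zed, Ben, Tao, Yui, Ava} vs {Viv, Fay, Gus, Pat, Leo}. Each listed edge has one endpoint in each part, so the graph is bipartite.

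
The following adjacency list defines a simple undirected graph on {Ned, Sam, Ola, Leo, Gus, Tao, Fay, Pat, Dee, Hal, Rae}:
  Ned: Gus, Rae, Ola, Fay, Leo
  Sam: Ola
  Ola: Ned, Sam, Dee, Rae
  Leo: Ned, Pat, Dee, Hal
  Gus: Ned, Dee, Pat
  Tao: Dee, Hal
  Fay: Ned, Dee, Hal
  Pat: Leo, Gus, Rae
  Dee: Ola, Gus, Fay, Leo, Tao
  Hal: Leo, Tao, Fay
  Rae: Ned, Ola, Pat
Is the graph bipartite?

The cycle Ned-Ola-Rae-Ned has length 3, which is odd, so the graph is not bipartite.

No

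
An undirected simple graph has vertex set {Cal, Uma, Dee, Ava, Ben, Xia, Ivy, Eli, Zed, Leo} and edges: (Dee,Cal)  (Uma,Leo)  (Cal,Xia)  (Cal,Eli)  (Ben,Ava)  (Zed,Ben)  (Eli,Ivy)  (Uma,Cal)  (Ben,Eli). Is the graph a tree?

The graph has 10 vertices and 9 edges.
Connected and |E| = |V| - 1, which characterizes a tree.

Yes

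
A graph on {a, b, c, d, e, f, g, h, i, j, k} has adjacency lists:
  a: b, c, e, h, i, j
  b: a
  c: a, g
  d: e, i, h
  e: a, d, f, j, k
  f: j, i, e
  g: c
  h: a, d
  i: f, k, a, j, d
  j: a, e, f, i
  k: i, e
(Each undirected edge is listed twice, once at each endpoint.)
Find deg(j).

Neighbors of j: a, e, f, i.

4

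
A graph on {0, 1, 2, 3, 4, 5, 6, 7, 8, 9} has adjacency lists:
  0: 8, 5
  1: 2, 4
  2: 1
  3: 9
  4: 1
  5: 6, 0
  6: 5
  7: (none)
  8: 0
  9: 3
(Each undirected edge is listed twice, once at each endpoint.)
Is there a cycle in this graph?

No

The graph has 10 vertices, 6 edges, and 4 connected components.
Since 6 = 10 - 4, the graph is a forest and contains no cycle.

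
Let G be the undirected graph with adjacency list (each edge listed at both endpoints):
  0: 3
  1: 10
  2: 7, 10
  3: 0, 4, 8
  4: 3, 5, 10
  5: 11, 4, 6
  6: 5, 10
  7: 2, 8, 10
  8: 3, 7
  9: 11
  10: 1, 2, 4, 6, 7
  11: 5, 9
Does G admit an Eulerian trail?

No

Degrees: 0:1, 1:1, 2:2, 3:3, 4:3, 5:3, 6:2, 7:3, 8:2, 9:1, 10:5, 11:2
Odd-degree vertices: 0, 1, 3, 4, 5, 7, 9, 10 (8 total).
An Eulerian trail requires 0 or 2 odd-degree vertices; here there are 8.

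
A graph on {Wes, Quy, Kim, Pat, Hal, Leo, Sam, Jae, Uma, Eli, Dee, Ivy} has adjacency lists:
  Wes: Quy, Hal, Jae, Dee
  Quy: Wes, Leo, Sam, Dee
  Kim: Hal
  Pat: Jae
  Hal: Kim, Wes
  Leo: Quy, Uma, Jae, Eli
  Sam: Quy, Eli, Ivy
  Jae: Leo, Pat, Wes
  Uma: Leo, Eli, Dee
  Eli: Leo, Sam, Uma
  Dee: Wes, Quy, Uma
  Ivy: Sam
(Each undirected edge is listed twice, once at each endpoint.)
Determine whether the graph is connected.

A breadth-first search from Wes visits Wes, Quy, Hal, Dee, Jae, Leo, Sam, Kim, Uma, Pat, Eli, Ivy — all 12 vertices — so the graph is connected.

Yes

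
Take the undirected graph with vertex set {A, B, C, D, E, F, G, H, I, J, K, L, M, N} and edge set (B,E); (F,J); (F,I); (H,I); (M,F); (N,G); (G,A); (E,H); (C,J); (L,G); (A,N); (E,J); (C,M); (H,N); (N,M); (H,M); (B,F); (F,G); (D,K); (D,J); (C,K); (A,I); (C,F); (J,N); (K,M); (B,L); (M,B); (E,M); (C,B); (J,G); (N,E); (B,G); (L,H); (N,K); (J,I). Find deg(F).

Neighbors of F: B, C, G, I, J, M.

6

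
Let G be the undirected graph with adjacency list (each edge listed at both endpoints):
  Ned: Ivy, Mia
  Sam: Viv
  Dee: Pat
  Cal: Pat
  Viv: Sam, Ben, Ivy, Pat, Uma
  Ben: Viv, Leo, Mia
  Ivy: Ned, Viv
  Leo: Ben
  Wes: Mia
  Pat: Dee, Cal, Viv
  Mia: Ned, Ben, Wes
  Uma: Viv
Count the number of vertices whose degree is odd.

Degrees: Ned:2, Sam:1, Dee:1, Cal:1, Viv:5, Ben:3, Ivy:2, Leo:1, Wes:1, Pat:3, Mia:3, Uma:1
Odd-degree vertices: Sam, Dee, Cal, Viv, Ben, Leo, Wes, Pat, Mia, Uma.

10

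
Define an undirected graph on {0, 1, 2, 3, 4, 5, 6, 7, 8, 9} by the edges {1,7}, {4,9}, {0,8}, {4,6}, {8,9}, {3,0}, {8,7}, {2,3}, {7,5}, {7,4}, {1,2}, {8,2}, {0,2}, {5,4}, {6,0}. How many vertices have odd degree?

Degrees: 0:4, 1:2, 2:4, 3:2, 4:4, 5:2, 6:2, 7:4, 8:4, 9:2
Odd-degree vertices: none.

0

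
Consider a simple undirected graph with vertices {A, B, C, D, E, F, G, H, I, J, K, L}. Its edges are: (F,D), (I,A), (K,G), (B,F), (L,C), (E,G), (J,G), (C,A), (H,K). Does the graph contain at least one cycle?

No

The graph has 12 vertices, 9 edges, and 3 connected components.
A forest on 12 vertices with 3 components has exactly 9 edges, which matches — so no cycle.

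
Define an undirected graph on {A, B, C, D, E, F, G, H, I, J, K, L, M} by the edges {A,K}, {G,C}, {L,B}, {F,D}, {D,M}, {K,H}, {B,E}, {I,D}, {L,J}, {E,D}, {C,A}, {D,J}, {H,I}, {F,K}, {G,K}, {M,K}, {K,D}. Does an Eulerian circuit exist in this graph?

Degrees: A:2, B:2, C:2, D:6, E:2, F:2, G:2, H:2, I:2, J:2, K:6, L:2, M:2
Every vertex has even degree and the edges form a single connected piece, so an Eulerian circuit exists.

Yes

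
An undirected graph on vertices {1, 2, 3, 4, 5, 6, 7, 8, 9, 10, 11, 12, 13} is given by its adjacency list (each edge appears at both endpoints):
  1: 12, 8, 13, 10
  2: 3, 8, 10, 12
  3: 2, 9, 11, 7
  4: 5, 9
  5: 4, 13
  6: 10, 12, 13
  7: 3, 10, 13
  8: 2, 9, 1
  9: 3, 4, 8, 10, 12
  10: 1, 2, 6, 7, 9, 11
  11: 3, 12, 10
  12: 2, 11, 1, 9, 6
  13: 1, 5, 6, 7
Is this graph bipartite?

A valid 2-coloring puts {3, 4, 8, 10, 12, 13} on one side and {1, 2, 5, 6, 7, 9, 11} on the other; every edge crosses between the two sides.

Yes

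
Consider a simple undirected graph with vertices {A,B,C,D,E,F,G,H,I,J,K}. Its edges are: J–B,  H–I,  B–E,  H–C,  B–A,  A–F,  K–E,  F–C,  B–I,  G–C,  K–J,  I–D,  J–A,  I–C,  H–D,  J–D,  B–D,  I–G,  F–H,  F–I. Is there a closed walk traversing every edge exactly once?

No

Degrees: A:3, B:5, C:4, D:4, E:2, F:4, G:2, H:4, I:6, J:4, K:2
Vertices with odd degree: A, B. An Eulerian circuit requires all degrees even.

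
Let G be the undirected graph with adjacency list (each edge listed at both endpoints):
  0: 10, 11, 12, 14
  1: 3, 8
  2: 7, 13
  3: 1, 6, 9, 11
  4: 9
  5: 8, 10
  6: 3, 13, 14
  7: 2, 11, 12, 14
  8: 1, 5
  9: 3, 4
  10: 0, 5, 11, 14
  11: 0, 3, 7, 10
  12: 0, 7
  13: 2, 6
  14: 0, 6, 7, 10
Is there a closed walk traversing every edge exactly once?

No

Degrees: 0:4, 1:2, 2:2, 3:4, 4:1, 5:2, 6:3, 7:4, 8:2, 9:2, 10:4, 11:4, 12:2, 13:2, 14:4
Vertices with odd degree: 4, 6. An Eulerian circuit requires all degrees even.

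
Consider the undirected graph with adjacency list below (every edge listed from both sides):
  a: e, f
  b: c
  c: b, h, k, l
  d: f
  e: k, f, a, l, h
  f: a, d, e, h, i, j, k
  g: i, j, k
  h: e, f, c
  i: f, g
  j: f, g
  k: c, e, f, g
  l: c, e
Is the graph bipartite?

e-f-h-e is an odd cycle (length 3), and a bipartite graph can contain only even cycles.

No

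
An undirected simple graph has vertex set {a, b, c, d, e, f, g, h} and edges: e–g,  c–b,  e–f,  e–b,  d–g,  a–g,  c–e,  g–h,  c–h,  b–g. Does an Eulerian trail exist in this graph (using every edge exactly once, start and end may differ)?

No

Degrees: a:1, b:3, c:3, d:1, e:4, f:1, g:5, h:2
Odd-degree vertices: a, b, c, d, f, g (6 total).
With 6 odd-degree vertices (more than two), no single trail can use every edge.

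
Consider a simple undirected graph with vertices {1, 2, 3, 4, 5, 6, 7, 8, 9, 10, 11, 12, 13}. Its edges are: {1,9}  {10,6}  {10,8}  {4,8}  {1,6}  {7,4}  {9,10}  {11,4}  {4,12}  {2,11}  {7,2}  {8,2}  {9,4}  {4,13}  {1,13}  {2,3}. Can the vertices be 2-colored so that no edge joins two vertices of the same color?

Color {3, 5, 6, 7, 8, 9, 11, 12, 13} black and {1, 2, 4, 10} white. No edge joins two same-colored vertices, so the graph is bipartite.

Yes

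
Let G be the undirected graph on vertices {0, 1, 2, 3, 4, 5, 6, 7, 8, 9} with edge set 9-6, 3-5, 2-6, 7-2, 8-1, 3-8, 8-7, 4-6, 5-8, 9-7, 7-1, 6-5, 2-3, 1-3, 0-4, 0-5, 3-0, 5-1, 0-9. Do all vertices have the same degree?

Degrees: 0:4, 1:4, 2:3, 3:5, 4:2, 5:5, 6:4, 7:4, 8:4, 9:3
Vertex 4 has degree 2 while 3 has degree 5, so the graph is not regular.

No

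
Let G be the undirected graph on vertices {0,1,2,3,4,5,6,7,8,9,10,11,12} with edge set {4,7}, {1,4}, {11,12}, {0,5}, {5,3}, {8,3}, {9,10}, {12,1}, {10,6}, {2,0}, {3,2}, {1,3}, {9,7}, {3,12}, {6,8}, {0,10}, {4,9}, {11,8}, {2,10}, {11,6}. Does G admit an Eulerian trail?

No

Degrees: 0:3, 1:3, 2:3, 3:5, 4:3, 5:2, 6:3, 7:2, 8:3, 9:3, 10:4, 11:3, 12:3
Odd-degree vertices: 0, 1, 2, 3, 4, 6, 8, 9, 11, 12 (10 total).
With 10 odd-degree vertices (more than two), no single trail can use every edge.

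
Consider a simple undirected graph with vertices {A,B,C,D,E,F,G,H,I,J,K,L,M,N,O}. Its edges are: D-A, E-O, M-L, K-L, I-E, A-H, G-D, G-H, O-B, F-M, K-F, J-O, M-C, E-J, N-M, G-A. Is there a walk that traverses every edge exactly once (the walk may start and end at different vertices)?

Degrees: A:3, B:1, C:1, D:2, E:3, F:2, G:3, H:2, I:1, J:2, K:2, L:2, M:4, N:1, O:3
Odd-degree vertices: A, B, C, E, G, I, N, O (8 total).
An Eulerian trail requires 0 or 2 odd-degree vertices; here there are 8.

No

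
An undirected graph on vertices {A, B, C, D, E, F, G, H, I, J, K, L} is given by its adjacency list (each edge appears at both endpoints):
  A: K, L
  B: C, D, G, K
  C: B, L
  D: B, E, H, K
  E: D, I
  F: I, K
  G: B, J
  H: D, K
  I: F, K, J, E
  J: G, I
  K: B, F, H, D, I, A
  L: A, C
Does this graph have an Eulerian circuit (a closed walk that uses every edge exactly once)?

Degrees: A:2, B:4, C:2, D:4, E:2, F:2, G:2, H:2, I:4, J:2, K:6, L:2
All degrees are even and the non-isolated vertices are connected — an Eulerian circuit exists.

Yes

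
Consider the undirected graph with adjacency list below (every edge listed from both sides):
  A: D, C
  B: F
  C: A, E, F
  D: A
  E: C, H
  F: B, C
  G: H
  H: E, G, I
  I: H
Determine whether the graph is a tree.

|V| = 9, |E| = 8.
It is connected with exactly 8 edges, hence acyclic — it is a tree.

Yes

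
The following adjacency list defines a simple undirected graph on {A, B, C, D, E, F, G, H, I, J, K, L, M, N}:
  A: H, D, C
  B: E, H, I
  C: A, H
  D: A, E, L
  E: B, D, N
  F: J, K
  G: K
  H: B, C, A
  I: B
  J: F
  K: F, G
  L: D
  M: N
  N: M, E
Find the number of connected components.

2

Component: {F, G, J, K}
Component: {A, B, C, D, E, H, I, L, M, N}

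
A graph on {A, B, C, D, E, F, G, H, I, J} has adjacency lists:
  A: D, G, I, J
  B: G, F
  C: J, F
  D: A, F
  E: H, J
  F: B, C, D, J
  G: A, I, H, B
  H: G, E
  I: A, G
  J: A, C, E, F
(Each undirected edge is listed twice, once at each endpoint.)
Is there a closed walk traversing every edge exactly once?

Degrees: A:4, B:2, C:2, D:2, E:2, F:4, G:4, H:2, I:2, J:4
Every vertex has even degree and the edges form a single connected piece, so an Eulerian circuit exists.

Yes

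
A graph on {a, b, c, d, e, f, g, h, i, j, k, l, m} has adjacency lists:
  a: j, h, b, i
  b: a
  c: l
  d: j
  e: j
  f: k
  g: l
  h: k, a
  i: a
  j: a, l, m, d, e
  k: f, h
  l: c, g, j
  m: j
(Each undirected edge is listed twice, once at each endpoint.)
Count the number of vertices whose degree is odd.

10

Degrees: a:4, b:1, c:1, d:1, e:1, f:1, g:1, h:2, i:1, j:5, k:2, l:3, m:1
Odd-degree vertices: b, c, d, e, f, g, i, j, l, m.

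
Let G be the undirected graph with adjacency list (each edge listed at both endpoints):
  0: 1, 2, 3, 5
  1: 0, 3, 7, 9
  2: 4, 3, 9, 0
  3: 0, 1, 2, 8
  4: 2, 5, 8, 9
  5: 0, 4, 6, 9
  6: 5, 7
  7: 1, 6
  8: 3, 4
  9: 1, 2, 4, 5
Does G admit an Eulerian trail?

Yes

Degrees: 0:4, 1:4, 2:4, 3:4, 4:4, 5:4, 6:2, 7:2, 8:2, 9:4
Odd-degree vertices: none (0 total).
With 0 odd-degree vertices and all edges in one connected piece, an Eulerian trail exists.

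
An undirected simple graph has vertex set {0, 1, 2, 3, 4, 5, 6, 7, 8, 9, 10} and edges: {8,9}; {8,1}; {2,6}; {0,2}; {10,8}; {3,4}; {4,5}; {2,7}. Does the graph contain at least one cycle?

|V| = 11, |E| = 8, number of components = 3.
A forest on 11 vertices with 3 components has exactly 8 edges, which matches — so no cycle.

No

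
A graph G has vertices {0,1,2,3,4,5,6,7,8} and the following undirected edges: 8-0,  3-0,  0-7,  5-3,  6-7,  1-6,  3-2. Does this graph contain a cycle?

No

|V| = 9, |E| = 7, number of components = 2.
Since 7 = 9 - 2, the graph is a forest and contains no cycle.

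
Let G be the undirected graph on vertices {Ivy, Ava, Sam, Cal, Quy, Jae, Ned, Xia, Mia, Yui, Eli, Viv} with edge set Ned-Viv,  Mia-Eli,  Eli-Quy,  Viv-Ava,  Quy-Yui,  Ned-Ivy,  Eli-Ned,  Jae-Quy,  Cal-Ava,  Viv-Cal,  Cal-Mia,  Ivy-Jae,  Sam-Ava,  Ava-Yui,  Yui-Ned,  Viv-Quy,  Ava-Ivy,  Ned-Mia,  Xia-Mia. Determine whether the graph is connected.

Starting from Ivy and exploring outward reaches every vertex (Ivy, Ava, Jae, Ned, Yui, Sam, Cal, Viv, Quy, Mia, Eli, Xia); the graph is connected.

Yes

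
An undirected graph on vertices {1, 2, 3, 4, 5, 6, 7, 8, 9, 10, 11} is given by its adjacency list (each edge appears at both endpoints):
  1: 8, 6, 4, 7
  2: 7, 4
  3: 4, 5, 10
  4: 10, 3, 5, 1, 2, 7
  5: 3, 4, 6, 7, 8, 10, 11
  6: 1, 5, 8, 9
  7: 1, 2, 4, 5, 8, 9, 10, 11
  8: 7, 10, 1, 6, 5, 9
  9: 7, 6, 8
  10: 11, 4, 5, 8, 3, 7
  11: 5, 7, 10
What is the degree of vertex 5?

7

Neighbors of 5: 3, 4, 6, 7, 8, 10, 11.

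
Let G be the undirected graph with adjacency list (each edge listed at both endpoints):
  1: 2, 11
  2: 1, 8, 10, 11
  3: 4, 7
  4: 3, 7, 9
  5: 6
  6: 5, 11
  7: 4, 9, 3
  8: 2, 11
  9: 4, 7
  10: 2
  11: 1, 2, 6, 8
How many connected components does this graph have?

2

Component: {3, 4, 7, 9}
Component: {1, 2, 5, 6, 8, 10, 11}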